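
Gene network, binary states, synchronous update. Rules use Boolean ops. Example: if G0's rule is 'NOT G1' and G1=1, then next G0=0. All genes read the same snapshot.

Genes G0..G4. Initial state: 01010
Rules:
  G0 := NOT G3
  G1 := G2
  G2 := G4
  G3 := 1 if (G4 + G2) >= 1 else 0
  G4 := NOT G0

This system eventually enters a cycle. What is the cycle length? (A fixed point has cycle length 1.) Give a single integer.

Step 0: 01010
Step 1: G0=NOT G3=NOT 1=0 G1=G2=0 G2=G4=0 G3=(0+0>=1)=0 G4=NOT G0=NOT 0=1 -> 00001
Step 2: G0=NOT G3=NOT 0=1 G1=G2=0 G2=G4=1 G3=(1+0>=1)=1 G4=NOT G0=NOT 0=1 -> 10111
Step 3: G0=NOT G3=NOT 1=0 G1=G2=1 G2=G4=1 G3=(1+1>=1)=1 G4=NOT G0=NOT 1=0 -> 01110
Step 4: G0=NOT G3=NOT 1=0 G1=G2=1 G2=G4=0 G3=(0+1>=1)=1 G4=NOT G0=NOT 0=1 -> 01011
Step 5: G0=NOT G3=NOT 1=0 G1=G2=0 G2=G4=1 G3=(1+0>=1)=1 G4=NOT G0=NOT 0=1 -> 00111
Step 6: G0=NOT G3=NOT 1=0 G1=G2=1 G2=G4=1 G3=(1+1>=1)=1 G4=NOT G0=NOT 0=1 -> 01111
Step 7: G0=NOT G3=NOT 1=0 G1=G2=1 G2=G4=1 G3=(1+1>=1)=1 G4=NOT G0=NOT 0=1 -> 01111
State from step 7 equals state from step 6 -> cycle length 1

Answer: 1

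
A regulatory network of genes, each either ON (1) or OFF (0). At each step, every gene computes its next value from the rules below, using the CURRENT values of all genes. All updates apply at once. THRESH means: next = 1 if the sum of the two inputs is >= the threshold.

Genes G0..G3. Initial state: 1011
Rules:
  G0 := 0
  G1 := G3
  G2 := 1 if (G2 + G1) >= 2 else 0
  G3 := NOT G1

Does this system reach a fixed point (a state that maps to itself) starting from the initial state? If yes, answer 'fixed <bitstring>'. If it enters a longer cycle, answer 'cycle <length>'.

Answer: cycle 4

Derivation:
Step 0: 1011
Step 1: G0=0(const) G1=G3=1 G2=(1+0>=2)=0 G3=NOT G1=NOT 0=1 -> 0101
Step 2: G0=0(const) G1=G3=1 G2=(0+1>=2)=0 G3=NOT G1=NOT 1=0 -> 0100
Step 3: G0=0(const) G1=G3=0 G2=(0+1>=2)=0 G3=NOT G1=NOT 1=0 -> 0000
Step 4: G0=0(const) G1=G3=0 G2=(0+0>=2)=0 G3=NOT G1=NOT 0=1 -> 0001
Step 5: G0=0(const) G1=G3=1 G2=(0+0>=2)=0 G3=NOT G1=NOT 0=1 -> 0101
Cycle of length 4 starting at step 1 -> no fixed point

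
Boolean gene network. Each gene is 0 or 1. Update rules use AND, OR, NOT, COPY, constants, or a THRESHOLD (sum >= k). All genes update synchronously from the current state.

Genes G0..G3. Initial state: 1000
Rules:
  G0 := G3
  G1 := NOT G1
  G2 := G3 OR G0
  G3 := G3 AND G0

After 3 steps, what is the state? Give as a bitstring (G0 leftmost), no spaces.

Step 1: G0=G3=0 G1=NOT G1=NOT 0=1 G2=G3|G0=0|1=1 G3=G3&G0=0&1=0 -> 0110
Step 2: G0=G3=0 G1=NOT G1=NOT 1=0 G2=G3|G0=0|0=0 G3=G3&G0=0&0=0 -> 0000
Step 3: G0=G3=0 G1=NOT G1=NOT 0=1 G2=G3|G0=0|0=0 G3=G3&G0=0&0=0 -> 0100

0100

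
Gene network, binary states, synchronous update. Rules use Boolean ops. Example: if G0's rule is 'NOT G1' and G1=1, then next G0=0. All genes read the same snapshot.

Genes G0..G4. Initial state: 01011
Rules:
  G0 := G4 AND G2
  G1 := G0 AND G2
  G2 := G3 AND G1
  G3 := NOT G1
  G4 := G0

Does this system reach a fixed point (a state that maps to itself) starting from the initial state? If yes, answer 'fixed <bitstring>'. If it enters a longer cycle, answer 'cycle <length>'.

Step 0: 01011
Step 1: G0=G4&G2=1&0=0 G1=G0&G2=0&0=0 G2=G3&G1=1&1=1 G3=NOT G1=NOT 1=0 G4=G0=0 -> 00100
Step 2: G0=G4&G2=0&1=0 G1=G0&G2=0&1=0 G2=G3&G1=0&0=0 G3=NOT G1=NOT 0=1 G4=G0=0 -> 00010
Step 3: G0=G4&G2=0&0=0 G1=G0&G2=0&0=0 G2=G3&G1=1&0=0 G3=NOT G1=NOT 0=1 G4=G0=0 -> 00010
Fixed point reached at step 2: 00010

Answer: fixed 00010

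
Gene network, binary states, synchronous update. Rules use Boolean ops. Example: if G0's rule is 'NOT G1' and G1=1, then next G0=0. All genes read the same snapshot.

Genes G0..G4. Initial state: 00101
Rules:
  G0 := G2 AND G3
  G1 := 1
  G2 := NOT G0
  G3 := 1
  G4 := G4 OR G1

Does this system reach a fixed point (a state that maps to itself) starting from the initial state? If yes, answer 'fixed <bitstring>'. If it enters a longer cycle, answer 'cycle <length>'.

Step 0: 00101
Step 1: G0=G2&G3=1&0=0 G1=1(const) G2=NOT G0=NOT 0=1 G3=1(const) G4=G4|G1=1|0=1 -> 01111
Step 2: G0=G2&G3=1&1=1 G1=1(const) G2=NOT G0=NOT 0=1 G3=1(const) G4=G4|G1=1|1=1 -> 11111
Step 3: G0=G2&G3=1&1=1 G1=1(const) G2=NOT G0=NOT 1=0 G3=1(const) G4=G4|G1=1|1=1 -> 11011
Step 4: G0=G2&G3=0&1=0 G1=1(const) G2=NOT G0=NOT 1=0 G3=1(const) G4=G4|G1=1|1=1 -> 01011
Step 5: G0=G2&G3=0&1=0 G1=1(const) G2=NOT G0=NOT 0=1 G3=1(const) G4=G4|G1=1|1=1 -> 01111
Cycle of length 4 starting at step 1 -> no fixed point

Answer: cycle 4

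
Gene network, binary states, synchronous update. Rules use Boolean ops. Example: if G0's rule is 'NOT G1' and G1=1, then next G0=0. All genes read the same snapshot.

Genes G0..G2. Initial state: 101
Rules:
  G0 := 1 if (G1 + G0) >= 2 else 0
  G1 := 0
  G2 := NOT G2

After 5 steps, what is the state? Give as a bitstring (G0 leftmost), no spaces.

Step 1: G0=(0+1>=2)=0 G1=0(const) G2=NOT G2=NOT 1=0 -> 000
Step 2: G0=(0+0>=2)=0 G1=0(const) G2=NOT G2=NOT 0=1 -> 001
Step 3: G0=(0+0>=2)=0 G1=0(const) G2=NOT G2=NOT 1=0 -> 000
Step 4: G0=(0+0>=2)=0 G1=0(const) G2=NOT G2=NOT 0=1 -> 001
Step 5: G0=(0+0>=2)=0 G1=0(const) G2=NOT G2=NOT 1=0 -> 000

000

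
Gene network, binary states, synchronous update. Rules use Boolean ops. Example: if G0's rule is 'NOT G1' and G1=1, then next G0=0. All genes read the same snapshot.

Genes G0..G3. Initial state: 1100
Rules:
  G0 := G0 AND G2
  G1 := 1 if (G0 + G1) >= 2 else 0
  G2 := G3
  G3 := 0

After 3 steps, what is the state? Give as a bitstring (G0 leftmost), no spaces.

Step 1: G0=G0&G2=1&0=0 G1=(1+1>=2)=1 G2=G3=0 G3=0(const) -> 0100
Step 2: G0=G0&G2=0&0=0 G1=(0+1>=2)=0 G2=G3=0 G3=0(const) -> 0000
Step 3: G0=G0&G2=0&0=0 G1=(0+0>=2)=0 G2=G3=0 G3=0(const) -> 0000

0000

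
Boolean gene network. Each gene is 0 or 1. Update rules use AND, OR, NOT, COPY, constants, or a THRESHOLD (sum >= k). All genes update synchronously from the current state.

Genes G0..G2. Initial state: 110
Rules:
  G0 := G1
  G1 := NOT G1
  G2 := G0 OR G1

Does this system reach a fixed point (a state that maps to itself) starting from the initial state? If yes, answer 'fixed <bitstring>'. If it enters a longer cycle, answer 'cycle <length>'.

Step 0: 110
Step 1: G0=G1=1 G1=NOT G1=NOT 1=0 G2=G0|G1=1|1=1 -> 101
Step 2: G0=G1=0 G1=NOT G1=NOT 0=1 G2=G0|G1=1|0=1 -> 011
Step 3: G0=G1=1 G1=NOT G1=NOT 1=0 G2=G0|G1=0|1=1 -> 101
Cycle of length 2 starting at step 1 -> no fixed point

Answer: cycle 2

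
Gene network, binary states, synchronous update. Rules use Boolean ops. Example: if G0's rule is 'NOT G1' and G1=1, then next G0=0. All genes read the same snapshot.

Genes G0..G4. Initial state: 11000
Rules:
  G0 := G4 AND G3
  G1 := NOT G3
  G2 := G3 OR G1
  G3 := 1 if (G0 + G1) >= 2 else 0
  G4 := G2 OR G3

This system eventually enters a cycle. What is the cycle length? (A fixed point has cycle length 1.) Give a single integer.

Answer: 1

Derivation:
Step 0: 11000
Step 1: G0=G4&G3=0&0=0 G1=NOT G3=NOT 0=1 G2=G3|G1=0|1=1 G3=(1+1>=2)=1 G4=G2|G3=0|0=0 -> 01110
Step 2: G0=G4&G3=0&1=0 G1=NOT G3=NOT 1=0 G2=G3|G1=1|1=1 G3=(0+1>=2)=0 G4=G2|G3=1|1=1 -> 00101
Step 3: G0=G4&G3=1&0=0 G1=NOT G3=NOT 0=1 G2=G3|G1=0|0=0 G3=(0+0>=2)=0 G4=G2|G3=1|0=1 -> 01001
Step 4: G0=G4&G3=1&0=0 G1=NOT G3=NOT 0=1 G2=G3|G1=0|1=1 G3=(0+1>=2)=0 G4=G2|G3=0|0=0 -> 01100
Step 5: G0=G4&G3=0&0=0 G1=NOT G3=NOT 0=1 G2=G3|G1=0|1=1 G3=(0+1>=2)=0 G4=G2|G3=1|0=1 -> 01101
Step 6: G0=G4&G3=1&0=0 G1=NOT G3=NOT 0=1 G2=G3|G1=0|1=1 G3=(0+1>=2)=0 G4=G2|G3=1|0=1 -> 01101
State from step 6 equals state from step 5 -> cycle length 1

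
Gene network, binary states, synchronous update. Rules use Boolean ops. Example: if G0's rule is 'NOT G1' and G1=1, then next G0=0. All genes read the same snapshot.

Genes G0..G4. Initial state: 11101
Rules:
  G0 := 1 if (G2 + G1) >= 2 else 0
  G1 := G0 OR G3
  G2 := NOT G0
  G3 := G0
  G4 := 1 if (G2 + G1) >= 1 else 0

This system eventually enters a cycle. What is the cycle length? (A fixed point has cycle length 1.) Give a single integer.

Step 0: 11101
Step 1: G0=(1+1>=2)=1 G1=G0|G3=1|0=1 G2=NOT G0=NOT 1=0 G3=G0=1 G4=(1+1>=1)=1 -> 11011
Step 2: G0=(0+1>=2)=0 G1=G0|G3=1|1=1 G2=NOT G0=NOT 1=0 G3=G0=1 G4=(0+1>=1)=1 -> 01011
Step 3: G0=(0+1>=2)=0 G1=G0|G3=0|1=1 G2=NOT G0=NOT 0=1 G3=G0=0 G4=(0+1>=1)=1 -> 01101
Step 4: G0=(1+1>=2)=1 G1=G0|G3=0|0=0 G2=NOT G0=NOT 0=1 G3=G0=0 G4=(1+1>=1)=1 -> 10101
Step 5: G0=(1+0>=2)=0 G1=G0|G3=1|0=1 G2=NOT G0=NOT 1=0 G3=G0=1 G4=(1+0>=1)=1 -> 01011
State from step 5 equals state from step 2 -> cycle length 3

Answer: 3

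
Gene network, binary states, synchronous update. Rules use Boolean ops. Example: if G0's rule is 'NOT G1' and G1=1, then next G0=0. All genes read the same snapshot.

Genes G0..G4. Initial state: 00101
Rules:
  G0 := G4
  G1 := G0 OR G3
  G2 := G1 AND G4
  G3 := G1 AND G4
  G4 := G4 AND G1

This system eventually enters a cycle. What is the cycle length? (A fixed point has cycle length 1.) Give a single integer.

Answer: 1

Derivation:
Step 0: 00101
Step 1: G0=G4=1 G1=G0|G3=0|0=0 G2=G1&G4=0&1=0 G3=G1&G4=0&1=0 G4=G4&G1=1&0=0 -> 10000
Step 2: G0=G4=0 G1=G0|G3=1|0=1 G2=G1&G4=0&0=0 G3=G1&G4=0&0=0 G4=G4&G1=0&0=0 -> 01000
Step 3: G0=G4=0 G1=G0|G3=0|0=0 G2=G1&G4=1&0=0 G3=G1&G4=1&0=0 G4=G4&G1=0&1=0 -> 00000
Step 4: G0=G4=0 G1=G0|G3=0|0=0 G2=G1&G4=0&0=0 G3=G1&G4=0&0=0 G4=G4&G1=0&0=0 -> 00000
State from step 4 equals state from step 3 -> cycle length 1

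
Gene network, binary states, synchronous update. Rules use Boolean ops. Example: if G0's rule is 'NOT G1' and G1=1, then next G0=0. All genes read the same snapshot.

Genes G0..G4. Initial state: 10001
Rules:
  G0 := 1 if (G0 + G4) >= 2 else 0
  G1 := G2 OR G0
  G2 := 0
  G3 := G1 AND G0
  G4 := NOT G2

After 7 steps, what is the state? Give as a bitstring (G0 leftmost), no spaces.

Step 1: G0=(1+1>=2)=1 G1=G2|G0=0|1=1 G2=0(const) G3=G1&G0=0&1=0 G4=NOT G2=NOT 0=1 -> 11001
Step 2: G0=(1+1>=2)=1 G1=G2|G0=0|1=1 G2=0(const) G3=G1&G0=1&1=1 G4=NOT G2=NOT 0=1 -> 11011
Step 3: G0=(1+1>=2)=1 G1=G2|G0=0|1=1 G2=0(const) G3=G1&G0=1&1=1 G4=NOT G2=NOT 0=1 -> 11011
Step 4: G0=(1+1>=2)=1 G1=G2|G0=0|1=1 G2=0(const) G3=G1&G0=1&1=1 G4=NOT G2=NOT 0=1 -> 11011
Step 5: G0=(1+1>=2)=1 G1=G2|G0=0|1=1 G2=0(const) G3=G1&G0=1&1=1 G4=NOT G2=NOT 0=1 -> 11011
Step 6: G0=(1+1>=2)=1 G1=G2|G0=0|1=1 G2=0(const) G3=G1&G0=1&1=1 G4=NOT G2=NOT 0=1 -> 11011
Step 7: G0=(1+1>=2)=1 G1=G2|G0=0|1=1 G2=0(const) G3=G1&G0=1&1=1 G4=NOT G2=NOT 0=1 -> 11011

11011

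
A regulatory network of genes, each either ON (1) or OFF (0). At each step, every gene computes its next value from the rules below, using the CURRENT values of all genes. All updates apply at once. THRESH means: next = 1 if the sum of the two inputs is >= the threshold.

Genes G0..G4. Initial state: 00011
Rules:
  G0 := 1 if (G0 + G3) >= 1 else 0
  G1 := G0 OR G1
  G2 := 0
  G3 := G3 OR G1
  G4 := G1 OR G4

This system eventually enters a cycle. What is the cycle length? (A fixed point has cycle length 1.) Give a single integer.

Answer: 1

Derivation:
Step 0: 00011
Step 1: G0=(0+1>=1)=1 G1=G0|G1=0|0=0 G2=0(const) G3=G3|G1=1|0=1 G4=G1|G4=0|1=1 -> 10011
Step 2: G0=(1+1>=1)=1 G1=G0|G1=1|0=1 G2=0(const) G3=G3|G1=1|0=1 G4=G1|G4=0|1=1 -> 11011
Step 3: G0=(1+1>=1)=1 G1=G0|G1=1|1=1 G2=0(const) G3=G3|G1=1|1=1 G4=G1|G4=1|1=1 -> 11011
State from step 3 equals state from step 2 -> cycle length 1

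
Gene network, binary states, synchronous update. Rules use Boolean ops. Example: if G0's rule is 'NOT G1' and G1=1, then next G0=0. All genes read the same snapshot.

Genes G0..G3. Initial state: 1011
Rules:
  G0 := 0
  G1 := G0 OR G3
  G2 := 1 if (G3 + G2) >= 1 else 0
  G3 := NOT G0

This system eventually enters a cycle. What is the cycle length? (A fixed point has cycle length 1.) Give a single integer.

Step 0: 1011
Step 1: G0=0(const) G1=G0|G3=1|1=1 G2=(1+1>=1)=1 G3=NOT G0=NOT 1=0 -> 0110
Step 2: G0=0(const) G1=G0|G3=0|0=0 G2=(0+1>=1)=1 G3=NOT G0=NOT 0=1 -> 0011
Step 3: G0=0(const) G1=G0|G3=0|1=1 G2=(1+1>=1)=1 G3=NOT G0=NOT 0=1 -> 0111
Step 4: G0=0(const) G1=G0|G3=0|1=1 G2=(1+1>=1)=1 G3=NOT G0=NOT 0=1 -> 0111
State from step 4 equals state from step 3 -> cycle length 1

Answer: 1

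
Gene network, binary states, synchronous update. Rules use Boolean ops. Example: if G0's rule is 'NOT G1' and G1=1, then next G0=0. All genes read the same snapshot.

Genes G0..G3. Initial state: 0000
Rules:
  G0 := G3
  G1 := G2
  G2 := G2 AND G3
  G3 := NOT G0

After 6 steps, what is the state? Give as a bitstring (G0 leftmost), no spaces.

Step 1: G0=G3=0 G1=G2=0 G2=G2&G3=0&0=0 G3=NOT G0=NOT 0=1 -> 0001
Step 2: G0=G3=1 G1=G2=0 G2=G2&G3=0&1=0 G3=NOT G0=NOT 0=1 -> 1001
Step 3: G0=G3=1 G1=G2=0 G2=G2&G3=0&1=0 G3=NOT G0=NOT 1=0 -> 1000
Step 4: G0=G3=0 G1=G2=0 G2=G2&G3=0&0=0 G3=NOT G0=NOT 1=0 -> 0000
Step 5: G0=G3=0 G1=G2=0 G2=G2&G3=0&0=0 G3=NOT G0=NOT 0=1 -> 0001
Step 6: G0=G3=1 G1=G2=0 G2=G2&G3=0&1=0 G3=NOT G0=NOT 0=1 -> 1001

1001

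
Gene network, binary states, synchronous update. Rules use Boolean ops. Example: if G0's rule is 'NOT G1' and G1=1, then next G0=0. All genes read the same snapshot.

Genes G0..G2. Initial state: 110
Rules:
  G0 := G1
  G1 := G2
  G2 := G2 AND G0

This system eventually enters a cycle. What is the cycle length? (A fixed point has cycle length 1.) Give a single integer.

Answer: 1

Derivation:
Step 0: 110
Step 1: G0=G1=1 G1=G2=0 G2=G2&G0=0&1=0 -> 100
Step 2: G0=G1=0 G1=G2=0 G2=G2&G0=0&1=0 -> 000
Step 3: G0=G1=0 G1=G2=0 G2=G2&G0=0&0=0 -> 000
State from step 3 equals state from step 2 -> cycle length 1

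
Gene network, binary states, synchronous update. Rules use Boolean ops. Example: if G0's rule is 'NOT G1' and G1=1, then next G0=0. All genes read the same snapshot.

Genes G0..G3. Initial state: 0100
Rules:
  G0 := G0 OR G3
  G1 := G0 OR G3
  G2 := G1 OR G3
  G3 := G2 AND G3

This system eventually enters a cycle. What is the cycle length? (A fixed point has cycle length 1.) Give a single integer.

Answer: 1

Derivation:
Step 0: 0100
Step 1: G0=G0|G3=0|0=0 G1=G0|G3=0|0=0 G2=G1|G3=1|0=1 G3=G2&G3=0&0=0 -> 0010
Step 2: G0=G0|G3=0|0=0 G1=G0|G3=0|0=0 G2=G1|G3=0|0=0 G3=G2&G3=1&0=0 -> 0000
Step 3: G0=G0|G3=0|0=0 G1=G0|G3=0|0=0 G2=G1|G3=0|0=0 G3=G2&G3=0&0=0 -> 0000
State from step 3 equals state from step 2 -> cycle length 1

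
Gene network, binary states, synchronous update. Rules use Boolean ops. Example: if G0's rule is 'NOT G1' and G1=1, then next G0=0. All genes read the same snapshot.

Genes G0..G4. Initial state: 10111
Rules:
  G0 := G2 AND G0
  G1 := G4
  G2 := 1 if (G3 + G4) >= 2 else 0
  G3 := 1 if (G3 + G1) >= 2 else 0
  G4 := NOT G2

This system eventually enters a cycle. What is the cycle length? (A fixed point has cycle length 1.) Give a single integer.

Step 0: 10111
Step 1: G0=G2&G0=1&1=1 G1=G4=1 G2=(1+1>=2)=1 G3=(1+0>=2)=0 G4=NOT G2=NOT 1=0 -> 11100
Step 2: G0=G2&G0=1&1=1 G1=G4=0 G2=(0+0>=2)=0 G3=(0+1>=2)=0 G4=NOT G2=NOT 1=0 -> 10000
Step 3: G0=G2&G0=0&1=0 G1=G4=0 G2=(0+0>=2)=0 G3=(0+0>=2)=0 G4=NOT G2=NOT 0=1 -> 00001
Step 4: G0=G2&G0=0&0=0 G1=G4=1 G2=(0+1>=2)=0 G3=(0+0>=2)=0 G4=NOT G2=NOT 0=1 -> 01001
Step 5: G0=G2&G0=0&0=0 G1=G4=1 G2=(0+1>=2)=0 G3=(0+1>=2)=0 G4=NOT G2=NOT 0=1 -> 01001
State from step 5 equals state from step 4 -> cycle length 1

Answer: 1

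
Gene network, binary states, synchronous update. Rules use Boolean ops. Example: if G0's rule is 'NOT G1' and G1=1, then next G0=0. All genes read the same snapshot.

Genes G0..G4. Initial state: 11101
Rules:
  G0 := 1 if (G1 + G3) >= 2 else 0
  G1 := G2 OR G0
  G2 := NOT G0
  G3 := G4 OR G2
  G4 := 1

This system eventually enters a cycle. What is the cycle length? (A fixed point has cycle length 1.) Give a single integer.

Answer: 2

Derivation:
Step 0: 11101
Step 1: G0=(1+0>=2)=0 G1=G2|G0=1|1=1 G2=NOT G0=NOT 1=0 G3=G4|G2=1|1=1 G4=1(const) -> 01011
Step 2: G0=(1+1>=2)=1 G1=G2|G0=0|0=0 G2=NOT G0=NOT 0=1 G3=G4|G2=1|0=1 G4=1(const) -> 10111
Step 3: G0=(0+1>=2)=0 G1=G2|G0=1|1=1 G2=NOT G0=NOT 1=0 G3=G4|G2=1|1=1 G4=1(const) -> 01011
State from step 3 equals state from step 1 -> cycle length 2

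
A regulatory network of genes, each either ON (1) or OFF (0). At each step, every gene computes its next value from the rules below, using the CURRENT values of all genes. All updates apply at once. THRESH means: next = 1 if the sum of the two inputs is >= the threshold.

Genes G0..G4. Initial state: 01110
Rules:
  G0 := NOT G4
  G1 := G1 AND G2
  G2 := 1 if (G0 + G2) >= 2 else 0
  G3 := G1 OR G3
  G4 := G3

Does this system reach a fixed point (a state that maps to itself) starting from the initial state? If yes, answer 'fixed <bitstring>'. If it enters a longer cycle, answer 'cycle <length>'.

Step 0: 01110
Step 1: G0=NOT G4=NOT 0=1 G1=G1&G2=1&1=1 G2=(0+1>=2)=0 G3=G1|G3=1|1=1 G4=G3=1 -> 11011
Step 2: G0=NOT G4=NOT 1=0 G1=G1&G2=1&0=0 G2=(1+0>=2)=0 G3=G1|G3=1|1=1 G4=G3=1 -> 00011
Step 3: G0=NOT G4=NOT 1=0 G1=G1&G2=0&0=0 G2=(0+0>=2)=0 G3=G1|G3=0|1=1 G4=G3=1 -> 00011
Fixed point reached at step 2: 00011

Answer: fixed 00011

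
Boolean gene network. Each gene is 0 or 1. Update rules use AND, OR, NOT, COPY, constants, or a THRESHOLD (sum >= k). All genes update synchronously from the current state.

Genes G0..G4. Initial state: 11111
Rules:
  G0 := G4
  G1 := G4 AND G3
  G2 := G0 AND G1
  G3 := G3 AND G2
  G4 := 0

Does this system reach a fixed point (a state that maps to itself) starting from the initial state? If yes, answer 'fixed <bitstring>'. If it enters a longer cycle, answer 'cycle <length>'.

Step 0: 11111
Step 1: G0=G4=1 G1=G4&G3=1&1=1 G2=G0&G1=1&1=1 G3=G3&G2=1&1=1 G4=0(const) -> 11110
Step 2: G0=G4=0 G1=G4&G3=0&1=0 G2=G0&G1=1&1=1 G3=G3&G2=1&1=1 G4=0(const) -> 00110
Step 3: G0=G4=0 G1=G4&G3=0&1=0 G2=G0&G1=0&0=0 G3=G3&G2=1&1=1 G4=0(const) -> 00010
Step 4: G0=G4=0 G1=G4&G3=0&1=0 G2=G0&G1=0&0=0 G3=G3&G2=1&0=0 G4=0(const) -> 00000
Step 5: G0=G4=0 G1=G4&G3=0&0=0 G2=G0&G1=0&0=0 G3=G3&G2=0&0=0 G4=0(const) -> 00000
Fixed point reached at step 4: 00000

Answer: fixed 00000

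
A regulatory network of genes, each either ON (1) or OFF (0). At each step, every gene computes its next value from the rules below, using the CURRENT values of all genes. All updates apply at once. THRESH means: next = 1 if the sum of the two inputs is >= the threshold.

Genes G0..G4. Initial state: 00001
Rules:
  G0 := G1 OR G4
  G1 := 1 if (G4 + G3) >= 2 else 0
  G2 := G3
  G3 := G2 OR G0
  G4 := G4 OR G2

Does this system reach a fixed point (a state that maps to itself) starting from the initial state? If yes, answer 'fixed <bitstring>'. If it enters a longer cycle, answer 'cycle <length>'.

Step 0: 00001
Step 1: G0=G1|G4=0|1=1 G1=(1+0>=2)=0 G2=G3=0 G3=G2|G0=0|0=0 G4=G4|G2=1|0=1 -> 10001
Step 2: G0=G1|G4=0|1=1 G1=(1+0>=2)=0 G2=G3=0 G3=G2|G0=0|1=1 G4=G4|G2=1|0=1 -> 10011
Step 3: G0=G1|G4=0|1=1 G1=(1+1>=2)=1 G2=G3=1 G3=G2|G0=0|1=1 G4=G4|G2=1|0=1 -> 11111
Step 4: G0=G1|G4=1|1=1 G1=(1+1>=2)=1 G2=G3=1 G3=G2|G0=1|1=1 G4=G4|G2=1|1=1 -> 11111
Fixed point reached at step 3: 11111

Answer: fixed 11111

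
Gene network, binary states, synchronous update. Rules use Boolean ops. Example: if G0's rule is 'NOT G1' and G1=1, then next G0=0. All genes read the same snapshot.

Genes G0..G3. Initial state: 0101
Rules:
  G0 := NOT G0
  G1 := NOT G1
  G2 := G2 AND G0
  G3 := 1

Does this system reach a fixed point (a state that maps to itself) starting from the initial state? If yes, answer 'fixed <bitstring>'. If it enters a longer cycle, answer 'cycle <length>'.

Answer: cycle 2

Derivation:
Step 0: 0101
Step 1: G0=NOT G0=NOT 0=1 G1=NOT G1=NOT 1=0 G2=G2&G0=0&0=0 G3=1(const) -> 1001
Step 2: G0=NOT G0=NOT 1=0 G1=NOT G1=NOT 0=1 G2=G2&G0=0&1=0 G3=1(const) -> 0101
Cycle of length 2 starting at step 0 -> no fixed point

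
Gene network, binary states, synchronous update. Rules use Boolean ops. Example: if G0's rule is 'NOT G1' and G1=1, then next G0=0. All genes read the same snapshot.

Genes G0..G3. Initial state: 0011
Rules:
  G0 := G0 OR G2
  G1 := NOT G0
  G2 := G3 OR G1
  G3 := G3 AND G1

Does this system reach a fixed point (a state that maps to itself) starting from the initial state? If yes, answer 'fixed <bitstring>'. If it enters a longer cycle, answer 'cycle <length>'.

Step 0: 0011
Step 1: G0=G0|G2=0|1=1 G1=NOT G0=NOT 0=1 G2=G3|G1=1|0=1 G3=G3&G1=1&0=0 -> 1110
Step 2: G0=G0|G2=1|1=1 G1=NOT G0=NOT 1=0 G2=G3|G1=0|1=1 G3=G3&G1=0&1=0 -> 1010
Step 3: G0=G0|G2=1|1=1 G1=NOT G0=NOT 1=0 G2=G3|G1=0|0=0 G3=G3&G1=0&0=0 -> 1000
Step 4: G0=G0|G2=1|0=1 G1=NOT G0=NOT 1=0 G2=G3|G1=0|0=0 G3=G3&G1=0&0=0 -> 1000
Fixed point reached at step 3: 1000

Answer: fixed 1000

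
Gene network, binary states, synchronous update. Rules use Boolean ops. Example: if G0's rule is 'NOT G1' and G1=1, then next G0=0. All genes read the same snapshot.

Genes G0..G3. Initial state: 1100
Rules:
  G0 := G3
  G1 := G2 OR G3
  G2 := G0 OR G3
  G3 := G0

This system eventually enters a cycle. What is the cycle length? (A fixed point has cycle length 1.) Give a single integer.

Step 0: 1100
Step 1: G0=G3=0 G1=G2|G3=0|0=0 G2=G0|G3=1|0=1 G3=G0=1 -> 0011
Step 2: G0=G3=1 G1=G2|G3=1|1=1 G2=G0|G3=0|1=1 G3=G0=0 -> 1110
Step 3: G0=G3=0 G1=G2|G3=1|0=1 G2=G0|G3=1|0=1 G3=G0=1 -> 0111
Step 4: G0=G3=1 G1=G2|G3=1|1=1 G2=G0|G3=0|1=1 G3=G0=0 -> 1110
State from step 4 equals state from step 2 -> cycle length 2

Answer: 2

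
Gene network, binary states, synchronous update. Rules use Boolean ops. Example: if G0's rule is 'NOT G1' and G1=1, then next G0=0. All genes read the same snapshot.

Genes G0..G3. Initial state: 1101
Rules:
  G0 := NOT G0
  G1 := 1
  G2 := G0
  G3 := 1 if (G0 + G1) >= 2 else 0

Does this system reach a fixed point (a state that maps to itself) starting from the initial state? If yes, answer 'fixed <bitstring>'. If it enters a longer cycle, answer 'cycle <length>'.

Answer: cycle 2

Derivation:
Step 0: 1101
Step 1: G0=NOT G0=NOT 1=0 G1=1(const) G2=G0=1 G3=(1+1>=2)=1 -> 0111
Step 2: G0=NOT G0=NOT 0=1 G1=1(const) G2=G0=0 G3=(0+1>=2)=0 -> 1100
Step 3: G0=NOT G0=NOT 1=0 G1=1(const) G2=G0=1 G3=(1+1>=2)=1 -> 0111
Cycle of length 2 starting at step 1 -> no fixed point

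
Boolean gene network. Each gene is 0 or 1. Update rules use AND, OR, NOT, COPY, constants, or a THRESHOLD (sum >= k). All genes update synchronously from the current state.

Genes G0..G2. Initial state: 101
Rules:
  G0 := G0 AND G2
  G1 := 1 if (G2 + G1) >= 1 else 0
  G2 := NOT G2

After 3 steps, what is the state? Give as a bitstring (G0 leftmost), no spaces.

Step 1: G0=G0&G2=1&1=1 G1=(1+0>=1)=1 G2=NOT G2=NOT 1=0 -> 110
Step 2: G0=G0&G2=1&0=0 G1=(0+1>=1)=1 G2=NOT G2=NOT 0=1 -> 011
Step 3: G0=G0&G2=0&1=0 G1=(1+1>=1)=1 G2=NOT G2=NOT 1=0 -> 010

010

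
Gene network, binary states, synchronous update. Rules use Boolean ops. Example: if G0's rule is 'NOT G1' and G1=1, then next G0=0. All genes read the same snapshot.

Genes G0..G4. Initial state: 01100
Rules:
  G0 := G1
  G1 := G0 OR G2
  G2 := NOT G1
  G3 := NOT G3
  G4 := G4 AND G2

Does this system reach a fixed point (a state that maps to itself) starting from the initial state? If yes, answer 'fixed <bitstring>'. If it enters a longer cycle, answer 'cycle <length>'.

Step 0: 01100
Step 1: G0=G1=1 G1=G0|G2=0|1=1 G2=NOT G1=NOT 1=0 G3=NOT G3=NOT 0=1 G4=G4&G2=0&1=0 -> 11010
Step 2: G0=G1=1 G1=G0|G2=1|0=1 G2=NOT G1=NOT 1=0 G3=NOT G3=NOT 1=0 G4=G4&G2=0&0=0 -> 11000
Step 3: G0=G1=1 G1=G0|G2=1|0=1 G2=NOT G1=NOT 1=0 G3=NOT G3=NOT 0=1 G4=G4&G2=0&0=0 -> 11010
Cycle of length 2 starting at step 1 -> no fixed point

Answer: cycle 2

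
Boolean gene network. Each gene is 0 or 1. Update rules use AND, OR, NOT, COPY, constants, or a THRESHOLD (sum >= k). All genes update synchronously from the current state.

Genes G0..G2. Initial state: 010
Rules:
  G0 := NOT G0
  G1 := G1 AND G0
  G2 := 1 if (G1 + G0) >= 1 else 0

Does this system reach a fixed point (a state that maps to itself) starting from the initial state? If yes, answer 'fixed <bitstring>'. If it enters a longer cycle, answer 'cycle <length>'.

Step 0: 010
Step 1: G0=NOT G0=NOT 0=1 G1=G1&G0=1&0=0 G2=(1+0>=1)=1 -> 101
Step 2: G0=NOT G0=NOT 1=0 G1=G1&G0=0&1=0 G2=(0+1>=1)=1 -> 001
Step 3: G0=NOT G0=NOT 0=1 G1=G1&G0=0&0=0 G2=(0+0>=1)=0 -> 100
Step 4: G0=NOT G0=NOT 1=0 G1=G1&G0=0&1=0 G2=(0+1>=1)=1 -> 001
Cycle of length 2 starting at step 2 -> no fixed point

Answer: cycle 2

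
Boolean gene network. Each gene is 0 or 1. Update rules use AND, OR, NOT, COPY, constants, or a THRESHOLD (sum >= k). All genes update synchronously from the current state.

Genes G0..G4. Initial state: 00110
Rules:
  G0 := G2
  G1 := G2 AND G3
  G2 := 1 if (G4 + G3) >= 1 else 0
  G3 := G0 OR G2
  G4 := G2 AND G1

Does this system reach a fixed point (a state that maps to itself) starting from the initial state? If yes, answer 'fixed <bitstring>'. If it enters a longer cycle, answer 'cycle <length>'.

Answer: fixed 11111

Derivation:
Step 0: 00110
Step 1: G0=G2=1 G1=G2&G3=1&1=1 G2=(0+1>=1)=1 G3=G0|G2=0|1=1 G4=G2&G1=1&0=0 -> 11110
Step 2: G0=G2=1 G1=G2&G3=1&1=1 G2=(0+1>=1)=1 G3=G0|G2=1|1=1 G4=G2&G1=1&1=1 -> 11111
Step 3: G0=G2=1 G1=G2&G3=1&1=1 G2=(1+1>=1)=1 G3=G0|G2=1|1=1 G4=G2&G1=1&1=1 -> 11111
Fixed point reached at step 2: 11111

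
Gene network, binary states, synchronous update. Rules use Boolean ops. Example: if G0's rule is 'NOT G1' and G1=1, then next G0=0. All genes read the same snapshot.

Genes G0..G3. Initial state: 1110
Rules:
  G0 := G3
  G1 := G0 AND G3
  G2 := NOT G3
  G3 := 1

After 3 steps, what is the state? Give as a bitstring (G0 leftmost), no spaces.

Step 1: G0=G3=0 G1=G0&G3=1&0=0 G2=NOT G3=NOT 0=1 G3=1(const) -> 0011
Step 2: G0=G3=1 G1=G0&G3=0&1=0 G2=NOT G3=NOT 1=0 G3=1(const) -> 1001
Step 3: G0=G3=1 G1=G0&G3=1&1=1 G2=NOT G3=NOT 1=0 G3=1(const) -> 1101

1101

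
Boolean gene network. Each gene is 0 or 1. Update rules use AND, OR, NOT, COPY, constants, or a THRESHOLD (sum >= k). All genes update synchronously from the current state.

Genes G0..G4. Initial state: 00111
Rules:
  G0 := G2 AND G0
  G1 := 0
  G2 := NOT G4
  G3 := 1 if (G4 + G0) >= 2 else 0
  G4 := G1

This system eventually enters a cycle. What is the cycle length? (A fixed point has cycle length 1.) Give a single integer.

Answer: 1

Derivation:
Step 0: 00111
Step 1: G0=G2&G0=1&0=0 G1=0(const) G2=NOT G4=NOT 1=0 G3=(1+0>=2)=0 G4=G1=0 -> 00000
Step 2: G0=G2&G0=0&0=0 G1=0(const) G2=NOT G4=NOT 0=1 G3=(0+0>=2)=0 G4=G1=0 -> 00100
Step 3: G0=G2&G0=1&0=0 G1=0(const) G2=NOT G4=NOT 0=1 G3=(0+0>=2)=0 G4=G1=0 -> 00100
State from step 3 equals state from step 2 -> cycle length 1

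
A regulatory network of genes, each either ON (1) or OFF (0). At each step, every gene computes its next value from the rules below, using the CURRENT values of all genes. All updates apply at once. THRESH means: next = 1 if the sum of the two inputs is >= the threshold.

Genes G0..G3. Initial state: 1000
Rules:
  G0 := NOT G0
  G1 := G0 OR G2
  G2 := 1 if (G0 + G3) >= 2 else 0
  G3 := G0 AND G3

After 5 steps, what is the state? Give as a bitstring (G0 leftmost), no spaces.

Step 1: G0=NOT G0=NOT 1=0 G1=G0|G2=1|0=1 G2=(1+0>=2)=0 G3=G0&G3=1&0=0 -> 0100
Step 2: G0=NOT G0=NOT 0=1 G1=G0|G2=0|0=0 G2=(0+0>=2)=0 G3=G0&G3=0&0=0 -> 1000
Step 3: G0=NOT G0=NOT 1=0 G1=G0|G2=1|0=1 G2=(1+0>=2)=0 G3=G0&G3=1&0=0 -> 0100
Step 4: G0=NOT G0=NOT 0=1 G1=G0|G2=0|0=0 G2=(0+0>=2)=0 G3=G0&G3=0&0=0 -> 1000
Step 5: G0=NOT G0=NOT 1=0 G1=G0|G2=1|0=1 G2=(1+0>=2)=0 G3=G0&G3=1&0=0 -> 0100

0100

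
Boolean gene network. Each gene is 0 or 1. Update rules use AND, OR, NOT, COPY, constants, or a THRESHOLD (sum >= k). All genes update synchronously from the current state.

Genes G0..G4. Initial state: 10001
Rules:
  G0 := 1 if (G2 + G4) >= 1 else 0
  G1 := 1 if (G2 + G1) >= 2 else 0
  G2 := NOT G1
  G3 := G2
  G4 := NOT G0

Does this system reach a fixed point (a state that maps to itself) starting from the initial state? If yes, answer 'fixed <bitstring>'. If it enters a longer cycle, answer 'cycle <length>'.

Answer: fixed 10110

Derivation:
Step 0: 10001
Step 1: G0=(0+1>=1)=1 G1=(0+0>=2)=0 G2=NOT G1=NOT 0=1 G3=G2=0 G4=NOT G0=NOT 1=0 -> 10100
Step 2: G0=(1+0>=1)=1 G1=(1+0>=2)=0 G2=NOT G1=NOT 0=1 G3=G2=1 G4=NOT G0=NOT 1=0 -> 10110
Step 3: G0=(1+0>=1)=1 G1=(1+0>=2)=0 G2=NOT G1=NOT 0=1 G3=G2=1 G4=NOT G0=NOT 1=0 -> 10110
Fixed point reached at step 2: 10110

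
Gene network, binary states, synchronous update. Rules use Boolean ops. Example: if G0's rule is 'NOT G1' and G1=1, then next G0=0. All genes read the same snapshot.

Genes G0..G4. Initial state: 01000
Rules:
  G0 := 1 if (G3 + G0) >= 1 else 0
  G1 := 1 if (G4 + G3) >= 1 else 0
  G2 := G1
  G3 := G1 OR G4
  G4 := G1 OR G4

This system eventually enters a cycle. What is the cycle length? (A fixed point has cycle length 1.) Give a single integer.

Step 0: 01000
Step 1: G0=(0+0>=1)=0 G1=(0+0>=1)=0 G2=G1=1 G3=G1|G4=1|0=1 G4=G1|G4=1|0=1 -> 00111
Step 2: G0=(1+0>=1)=1 G1=(1+1>=1)=1 G2=G1=0 G3=G1|G4=0|1=1 G4=G1|G4=0|1=1 -> 11011
Step 3: G0=(1+1>=1)=1 G1=(1+1>=1)=1 G2=G1=1 G3=G1|G4=1|1=1 G4=G1|G4=1|1=1 -> 11111
Step 4: G0=(1+1>=1)=1 G1=(1+1>=1)=1 G2=G1=1 G3=G1|G4=1|1=1 G4=G1|G4=1|1=1 -> 11111
State from step 4 equals state from step 3 -> cycle length 1

Answer: 1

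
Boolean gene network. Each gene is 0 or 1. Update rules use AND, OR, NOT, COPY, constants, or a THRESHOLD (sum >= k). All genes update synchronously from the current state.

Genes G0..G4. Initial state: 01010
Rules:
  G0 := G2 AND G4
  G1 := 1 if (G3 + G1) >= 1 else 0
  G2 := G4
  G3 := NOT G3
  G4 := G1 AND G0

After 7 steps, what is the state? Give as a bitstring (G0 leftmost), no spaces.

Step 1: G0=G2&G4=0&0=0 G1=(1+1>=1)=1 G2=G4=0 G3=NOT G3=NOT 1=0 G4=G1&G0=1&0=0 -> 01000
Step 2: G0=G2&G4=0&0=0 G1=(0+1>=1)=1 G2=G4=0 G3=NOT G3=NOT 0=1 G4=G1&G0=1&0=0 -> 01010
Step 3: G0=G2&G4=0&0=0 G1=(1+1>=1)=1 G2=G4=0 G3=NOT G3=NOT 1=0 G4=G1&G0=1&0=0 -> 01000
Step 4: G0=G2&G4=0&0=0 G1=(0+1>=1)=1 G2=G4=0 G3=NOT G3=NOT 0=1 G4=G1&G0=1&0=0 -> 01010
Step 5: G0=G2&G4=0&0=0 G1=(1+1>=1)=1 G2=G4=0 G3=NOT G3=NOT 1=0 G4=G1&G0=1&0=0 -> 01000
Step 6: G0=G2&G4=0&0=0 G1=(0+1>=1)=1 G2=G4=0 G3=NOT G3=NOT 0=1 G4=G1&G0=1&0=0 -> 01010
Step 7: G0=G2&G4=0&0=0 G1=(1+1>=1)=1 G2=G4=0 G3=NOT G3=NOT 1=0 G4=G1&G0=1&0=0 -> 01000

01000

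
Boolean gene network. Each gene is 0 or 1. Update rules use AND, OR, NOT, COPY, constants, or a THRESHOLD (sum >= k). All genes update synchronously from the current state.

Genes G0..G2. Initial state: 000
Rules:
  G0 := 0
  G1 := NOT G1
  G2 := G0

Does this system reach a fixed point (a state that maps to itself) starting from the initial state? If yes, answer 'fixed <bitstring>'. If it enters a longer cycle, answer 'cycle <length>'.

Step 0: 000
Step 1: G0=0(const) G1=NOT G1=NOT 0=1 G2=G0=0 -> 010
Step 2: G0=0(const) G1=NOT G1=NOT 1=0 G2=G0=0 -> 000
Cycle of length 2 starting at step 0 -> no fixed point

Answer: cycle 2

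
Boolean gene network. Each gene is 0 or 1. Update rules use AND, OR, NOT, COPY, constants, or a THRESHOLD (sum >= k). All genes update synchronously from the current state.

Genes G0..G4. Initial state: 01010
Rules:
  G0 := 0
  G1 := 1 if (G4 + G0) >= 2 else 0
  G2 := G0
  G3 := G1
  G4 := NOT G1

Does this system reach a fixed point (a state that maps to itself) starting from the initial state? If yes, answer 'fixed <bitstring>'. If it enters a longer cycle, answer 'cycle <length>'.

Step 0: 01010
Step 1: G0=0(const) G1=(0+0>=2)=0 G2=G0=0 G3=G1=1 G4=NOT G1=NOT 1=0 -> 00010
Step 2: G0=0(const) G1=(0+0>=2)=0 G2=G0=0 G3=G1=0 G4=NOT G1=NOT 0=1 -> 00001
Step 3: G0=0(const) G1=(1+0>=2)=0 G2=G0=0 G3=G1=0 G4=NOT G1=NOT 0=1 -> 00001
Fixed point reached at step 2: 00001

Answer: fixed 00001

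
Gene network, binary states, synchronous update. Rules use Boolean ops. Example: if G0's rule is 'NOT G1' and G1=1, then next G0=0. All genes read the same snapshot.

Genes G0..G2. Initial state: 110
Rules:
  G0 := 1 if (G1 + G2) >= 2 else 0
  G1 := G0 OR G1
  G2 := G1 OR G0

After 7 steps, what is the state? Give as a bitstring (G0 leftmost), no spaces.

Step 1: G0=(1+0>=2)=0 G1=G0|G1=1|1=1 G2=G1|G0=1|1=1 -> 011
Step 2: G0=(1+1>=2)=1 G1=G0|G1=0|1=1 G2=G1|G0=1|0=1 -> 111
Step 3: G0=(1+1>=2)=1 G1=G0|G1=1|1=1 G2=G1|G0=1|1=1 -> 111
Step 4: G0=(1+1>=2)=1 G1=G0|G1=1|1=1 G2=G1|G0=1|1=1 -> 111
Step 5: G0=(1+1>=2)=1 G1=G0|G1=1|1=1 G2=G1|G0=1|1=1 -> 111
Step 6: G0=(1+1>=2)=1 G1=G0|G1=1|1=1 G2=G1|G0=1|1=1 -> 111
Step 7: G0=(1+1>=2)=1 G1=G0|G1=1|1=1 G2=G1|G0=1|1=1 -> 111

111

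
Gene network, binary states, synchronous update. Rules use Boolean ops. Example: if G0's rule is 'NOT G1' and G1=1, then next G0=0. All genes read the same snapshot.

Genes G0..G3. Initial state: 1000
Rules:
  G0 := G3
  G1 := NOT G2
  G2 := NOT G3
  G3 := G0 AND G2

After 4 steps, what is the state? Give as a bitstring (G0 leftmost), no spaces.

Step 1: G0=G3=0 G1=NOT G2=NOT 0=1 G2=NOT G3=NOT 0=1 G3=G0&G2=1&0=0 -> 0110
Step 2: G0=G3=0 G1=NOT G2=NOT 1=0 G2=NOT G3=NOT 0=1 G3=G0&G2=0&1=0 -> 0010
Step 3: G0=G3=0 G1=NOT G2=NOT 1=0 G2=NOT G3=NOT 0=1 G3=G0&G2=0&1=0 -> 0010
Step 4: G0=G3=0 G1=NOT G2=NOT 1=0 G2=NOT G3=NOT 0=1 G3=G0&G2=0&1=0 -> 0010

0010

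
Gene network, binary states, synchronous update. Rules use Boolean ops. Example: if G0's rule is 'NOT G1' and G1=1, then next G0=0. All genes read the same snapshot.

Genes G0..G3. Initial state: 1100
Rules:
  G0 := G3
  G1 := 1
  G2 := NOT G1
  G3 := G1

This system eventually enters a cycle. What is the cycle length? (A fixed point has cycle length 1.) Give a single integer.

Answer: 1

Derivation:
Step 0: 1100
Step 1: G0=G3=0 G1=1(const) G2=NOT G1=NOT 1=0 G3=G1=1 -> 0101
Step 2: G0=G3=1 G1=1(const) G2=NOT G1=NOT 1=0 G3=G1=1 -> 1101
Step 3: G0=G3=1 G1=1(const) G2=NOT G1=NOT 1=0 G3=G1=1 -> 1101
State from step 3 equals state from step 2 -> cycle length 1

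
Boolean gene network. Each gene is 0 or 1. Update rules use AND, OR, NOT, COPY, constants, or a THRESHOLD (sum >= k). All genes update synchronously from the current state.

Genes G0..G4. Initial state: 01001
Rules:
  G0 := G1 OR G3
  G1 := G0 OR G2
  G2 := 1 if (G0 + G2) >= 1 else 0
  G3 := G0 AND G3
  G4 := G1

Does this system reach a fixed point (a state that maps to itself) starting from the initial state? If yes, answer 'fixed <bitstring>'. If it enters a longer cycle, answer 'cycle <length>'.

Answer: fixed 11101

Derivation:
Step 0: 01001
Step 1: G0=G1|G3=1|0=1 G1=G0|G2=0|0=0 G2=(0+0>=1)=0 G3=G0&G3=0&0=0 G4=G1=1 -> 10001
Step 2: G0=G1|G3=0|0=0 G1=G0|G2=1|0=1 G2=(1+0>=1)=1 G3=G0&G3=1&0=0 G4=G1=0 -> 01100
Step 3: G0=G1|G3=1|0=1 G1=G0|G2=0|1=1 G2=(0+1>=1)=1 G3=G0&G3=0&0=0 G4=G1=1 -> 11101
Step 4: G0=G1|G3=1|0=1 G1=G0|G2=1|1=1 G2=(1+1>=1)=1 G3=G0&G3=1&0=0 G4=G1=1 -> 11101
Fixed point reached at step 3: 11101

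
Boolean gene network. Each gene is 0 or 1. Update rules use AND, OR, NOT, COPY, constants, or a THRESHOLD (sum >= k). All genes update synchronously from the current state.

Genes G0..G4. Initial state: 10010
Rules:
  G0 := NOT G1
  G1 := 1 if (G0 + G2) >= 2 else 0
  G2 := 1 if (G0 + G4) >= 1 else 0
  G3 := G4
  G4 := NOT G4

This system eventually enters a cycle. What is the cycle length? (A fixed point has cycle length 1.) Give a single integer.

Answer: 4

Derivation:
Step 0: 10010
Step 1: G0=NOT G1=NOT 0=1 G1=(1+0>=2)=0 G2=(1+0>=1)=1 G3=G4=0 G4=NOT G4=NOT 0=1 -> 10101
Step 2: G0=NOT G1=NOT 0=1 G1=(1+1>=2)=1 G2=(1+1>=1)=1 G3=G4=1 G4=NOT G4=NOT 1=0 -> 11110
Step 3: G0=NOT G1=NOT 1=0 G1=(1+1>=2)=1 G2=(1+0>=1)=1 G3=G4=0 G4=NOT G4=NOT 0=1 -> 01101
Step 4: G0=NOT G1=NOT 1=0 G1=(0+1>=2)=0 G2=(0+1>=1)=1 G3=G4=1 G4=NOT G4=NOT 1=0 -> 00110
Step 5: G0=NOT G1=NOT 0=1 G1=(0+1>=2)=0 G2=(0+0>=1)=0 G3=G4=0 G4=NOT G4=NOT 0=1 -> 10001
Step 6: G0=NOT G1=NOT 0=1 G1=(1+0>=2)=0 G2=(1+1>=1)=1 G3=G4=1 G4=NOT G4=NOT 1=0 -> 10110
Step 7: G0=NOT G1=NOT 0=1 G1=(1+1>=2)=1 G2=(1+0>=1)=1 G3=G4=0 G4=NOT G4=NOT 0=1 -> 11101
Step 8: G0=NOT G1=NOT 1=0 G1=(1+1>=2)=1 G2=(1+1>=1)=1 G3=G4=1 G4=NOT G4=NOT 1=0 -> 01110
Step 9: G0=NOT G1=NOT 1=0 G1=(0+1>=2)=0 G2=(0+0>=1)=0 G3=G4=0 G4=NOT G4=NOT 0=1 -> 00001
Step 10: G0=NOT G1=NOT 0=1 G1=(0+0>=2)=0 G2=(0+1>=1)=1 G3=G4=1 G4=NOT G4=NOT 1=0 -> 10110
State from step 10 equals state from step 6 -> cycle length 4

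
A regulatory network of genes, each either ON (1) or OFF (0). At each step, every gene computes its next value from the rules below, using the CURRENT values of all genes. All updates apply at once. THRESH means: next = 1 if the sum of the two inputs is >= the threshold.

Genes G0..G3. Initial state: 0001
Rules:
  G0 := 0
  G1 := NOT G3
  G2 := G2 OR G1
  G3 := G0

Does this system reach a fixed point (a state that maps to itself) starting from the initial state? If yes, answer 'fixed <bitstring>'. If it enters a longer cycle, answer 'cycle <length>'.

Step 0: 0001
Step 1: G0=0(const) G1=NOT G3=NOT 1=0 G2=G2|G1=0|0=0 G3=G0=0 -> 0000
Step 2: G0=0(const) G1=NOT G3=NOT 0=1 G2=G2|G1=0|0=0 G3=G0=0 -> 0100
Step 3: G0=0(const) G1=NOT G3=NOT 0=1 G2=G2|G1=0|1=1 G3=G0=0 -> 0110
Step 4: G0=0(const) G1=NOT G3=NOT 0=1 G2=G2|G1=1|1=1 G3=G0=0 -> 0110
Fixed point reached at step 3: 0110

Answer: fixed 0110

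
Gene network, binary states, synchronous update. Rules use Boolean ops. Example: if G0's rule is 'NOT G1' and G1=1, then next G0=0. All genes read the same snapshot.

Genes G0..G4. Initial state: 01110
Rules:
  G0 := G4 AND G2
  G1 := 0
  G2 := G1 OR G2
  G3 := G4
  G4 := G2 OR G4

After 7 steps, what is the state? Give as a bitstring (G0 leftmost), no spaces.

Step 1: G0=G4&G2=0&1=0 G1=0(const) G2=G1|G2=1|1=1 G3=G4=0 G4=G2|G4=1|0=1 -> 00101
Step 2: G0=G4&G2=1&1=1 G1=0(const) G2=G1|G2=0|1=1 G3=G4=1 G4=G2|G4=1|1=1 -> 10111
Step 3: G0=G4&G2=1&1=1 G1=0(const) G2=G1|G2=0|1=1 G3=G4=1 G4=G2|G4=1|1=1 -> 10111
Step 4: G0=G4&G2=1&1=1 G1=0(const) G2=G1|G2=0|1=1 G3=G4=1 G4=G2|G4=1|1=1 -> 10111
Step 5: G0=G4&G2=1&1=1 G1=0(const) G2=G1|G2=0|1=1 G3=G4=1 G4=G2|G4=1|1=1 -> 10111
Step 6: G0=G4&G2=1&1=1 G1=0(const) G2=G1|G2=0|1=1 G3=G4=1 G4=G2|G4=1|1=1 -> 10111
Step 7: G0=G4&G2=1&1=1 G1=0(const) G2=G1|G2=0|1=1 G3=G4=1 G4=G2|G4=1|1=1 -> 10111

10111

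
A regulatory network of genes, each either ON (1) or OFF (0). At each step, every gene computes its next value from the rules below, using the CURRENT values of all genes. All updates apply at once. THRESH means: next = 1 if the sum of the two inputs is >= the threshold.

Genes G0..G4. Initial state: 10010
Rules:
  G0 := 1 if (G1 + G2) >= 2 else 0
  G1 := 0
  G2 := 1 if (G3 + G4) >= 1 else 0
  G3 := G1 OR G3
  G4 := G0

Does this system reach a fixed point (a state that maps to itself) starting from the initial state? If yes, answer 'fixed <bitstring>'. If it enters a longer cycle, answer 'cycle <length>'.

Answer: fixed 00110

Derivation:
Step 0: 10010
Step 1: G0=(0+0>=2)=0 G1=0(const) G2=(1+0>=1)=1 G3=G1|G3=0|1=1 G4=G0=1 -> 00111
Step 2: G0=(0+1>=2)=0 G1=0(const) G2=(1+1>=1)=1 G3=G1|G3=0|1=1 G4=G0=0 -> 00110
Step 3: G0=(0+1>=2)=0 G1=0(const) G2=(1+0>=1)=1 G3=G1|G3=0|1=1 G4=G0=0 -> 00110
Fixed point reached at step 2: 00110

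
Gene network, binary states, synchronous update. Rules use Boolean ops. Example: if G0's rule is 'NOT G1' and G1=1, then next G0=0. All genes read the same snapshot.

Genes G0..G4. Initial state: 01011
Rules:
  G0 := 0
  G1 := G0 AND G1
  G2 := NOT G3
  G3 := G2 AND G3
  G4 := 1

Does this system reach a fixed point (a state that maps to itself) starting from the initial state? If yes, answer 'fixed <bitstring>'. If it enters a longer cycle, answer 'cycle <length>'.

Step 0: 01011
Step 1: G0=0(const) G1=G0&G1=0&1=0 G2=NOT G3=NOT 1=0 G3=G2&G3=0&1=0 G4=1(const) -> 00001
Step 2: G0=0(const) G1=G0&G1=0&0=0 G2=NOT G3=NOT 0=1 G3=G2&G3=0&0=0 G4=1(const) -> 00101
Step 3: G0=0(const) G1=G0&G1=0&0=0 G2=NOT G3=NOT 0=1 G3=G2&G3=1&0=0 G4=1(const) -> 00101
Fixed point reached at step 2: 00101

Answer: fixed 00101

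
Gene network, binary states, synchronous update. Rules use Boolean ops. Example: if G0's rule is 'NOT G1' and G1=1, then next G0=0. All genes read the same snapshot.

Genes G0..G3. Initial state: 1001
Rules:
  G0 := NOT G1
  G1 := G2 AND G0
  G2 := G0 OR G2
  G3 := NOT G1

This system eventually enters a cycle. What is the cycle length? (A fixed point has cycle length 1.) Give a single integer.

Step 0: 1001
Step 1: G0=NOT G1=NOT 0=1 G1=G2&G0=0&1=0 G2=G0|G2=1|0=1 G3=NOT G1=NOT 0=1 -> 1011
Step 2: G0=NOT G1=NOT 0=1 G1=G2&G0=1&1=1 G2=G0|G2=1|1=1 G3=NOT G1=NOT 0=1 -> 1111
Step 3: G0=NOT G1=NOT 1=0 G1=G2&G0=1&1=1 G2=G0|G2=1|1=1 G3=NOT G1=NOT 1=0 -> 0110
Step 4: G0=NOT G1=NOT 1=0 G1=G2&G0=1&0=0 G2=G0|G2=0|1=1 G3=NOT G1=NOT 1=0 -> 0010
Step 5: G0=NOT G1=NOT 0=1 G1=G2&G0=1&0=0 G2=G0|G2=0|1=1 G3=NOT G1=NOT 0=1 -> 1011
State from step 5 equals state from step 1 -> cycle length 4

Answer: 4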